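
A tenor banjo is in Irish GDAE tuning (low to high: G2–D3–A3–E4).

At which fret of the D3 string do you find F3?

3

F3 is 3 semitones above the open D3 (D–D#–E–F), so it sits at fret 3.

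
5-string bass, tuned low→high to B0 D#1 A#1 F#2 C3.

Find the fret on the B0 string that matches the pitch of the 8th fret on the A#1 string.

19

Fret 8 on A#1 is MIDI 34 + 8 = 42 (F#2). On the B0 string (open MIDI 23), that pitch is 42 − 23 = fret 19.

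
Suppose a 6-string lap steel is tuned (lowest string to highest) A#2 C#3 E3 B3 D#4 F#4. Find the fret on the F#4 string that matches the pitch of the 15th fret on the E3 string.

Fret 15 on E3 is MIDI 52 + 15 = 67 (G4). On the F#4 string (open MIDI 66), that pitch is 67 − 66 = fret 1.

1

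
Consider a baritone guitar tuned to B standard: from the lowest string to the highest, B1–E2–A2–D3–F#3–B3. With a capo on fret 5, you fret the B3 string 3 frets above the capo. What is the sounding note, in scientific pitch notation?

G4

The capo raises the open B3 by 5 semitones to E4; fretting 3 more gives B3 + 5 + 3 = B3 + 8 semitones = G4.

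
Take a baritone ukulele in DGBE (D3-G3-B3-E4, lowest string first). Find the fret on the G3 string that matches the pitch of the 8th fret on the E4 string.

17

E4 at fret 8 is E4 + 8 semitones = C5.
The open G3 string is 9 semitones below the open E4, so the same pitch on the G3 string lies at fret 8 + 9 = 17.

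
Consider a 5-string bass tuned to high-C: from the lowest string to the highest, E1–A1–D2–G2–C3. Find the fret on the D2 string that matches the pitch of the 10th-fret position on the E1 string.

Fret 10 on E1 is MIDI 28 + 10 = 38 (D2). On the D2 string (open MIDI 38), that pitch is 38 − 38 = fret 0.

0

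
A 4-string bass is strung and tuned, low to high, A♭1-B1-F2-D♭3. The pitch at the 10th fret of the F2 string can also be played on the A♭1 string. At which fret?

F2 at fret 10 is F2 + 10 semitones = E♭3.
The open A♭1 string is 9 semitones below the open F2, so the same pitch on the A♭1 string lies at fret 10 + 9 = 19.

19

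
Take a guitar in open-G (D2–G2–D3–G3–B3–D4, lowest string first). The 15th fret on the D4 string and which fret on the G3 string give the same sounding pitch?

22

Fret 15 on D4 is MIDI 62 + 15 = 77 (F5). On the G3 string (open MIDI 55), that pitch is 77 − 55 = fret 22.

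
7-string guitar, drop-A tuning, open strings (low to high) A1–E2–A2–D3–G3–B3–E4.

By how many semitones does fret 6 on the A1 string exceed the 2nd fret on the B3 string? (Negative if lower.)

-22 semitones

A1 at fret 6 → D#2 (MIDI 39); B3 at fret 2 → C#4 (MIDI 61).
39 − 61 = -22, so the two pitches are 22 semitones apart.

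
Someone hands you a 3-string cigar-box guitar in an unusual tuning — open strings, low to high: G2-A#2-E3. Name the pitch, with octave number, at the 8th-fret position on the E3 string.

Each fret is one semitone, so E3 + 8 = C4.

C4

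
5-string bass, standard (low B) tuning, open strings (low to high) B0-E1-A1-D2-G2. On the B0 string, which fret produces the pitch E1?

5

E1 is 5 semitones above the open B0 (B–C–C#–D–D#–E), so it sits at fret 5.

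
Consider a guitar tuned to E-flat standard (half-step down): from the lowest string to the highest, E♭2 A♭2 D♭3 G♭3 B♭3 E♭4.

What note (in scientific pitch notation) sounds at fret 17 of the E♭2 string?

E♭2 is MIDI 39. Adding 17 gives 56, which is A♭3.
(Equivalently spelled G♯3.)

A♭3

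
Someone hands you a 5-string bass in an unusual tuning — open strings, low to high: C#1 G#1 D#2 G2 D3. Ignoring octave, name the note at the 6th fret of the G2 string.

Each fret is one semitone, so G2 + 6 = C#.
(Equivalently spelled Db.)

C#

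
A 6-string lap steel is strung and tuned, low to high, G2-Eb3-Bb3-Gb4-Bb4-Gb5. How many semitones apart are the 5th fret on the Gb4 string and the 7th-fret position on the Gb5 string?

14 semitones

Gb4 at fret 5 → B4 (MIDI 71); Gb5 at fret 7 → Db6 (MIDI 85).
71 − 85 = -14, so the two pitches are 14 semitones apart, with Db6 the higher.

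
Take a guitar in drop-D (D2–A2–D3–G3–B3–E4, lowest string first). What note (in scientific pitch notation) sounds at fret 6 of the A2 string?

Each fret is one semitone, so A2 + 6 = D♯3.

D♯3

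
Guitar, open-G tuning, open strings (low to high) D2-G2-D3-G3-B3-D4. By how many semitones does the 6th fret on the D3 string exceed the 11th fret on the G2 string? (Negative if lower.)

2 semitones

D3 at fret 6 → G#3 (MIDI 56); G2 at fret 11 → F#3 (MIDI 54).
56 − 54 = 2, so the two pitches are 2 semitones apart.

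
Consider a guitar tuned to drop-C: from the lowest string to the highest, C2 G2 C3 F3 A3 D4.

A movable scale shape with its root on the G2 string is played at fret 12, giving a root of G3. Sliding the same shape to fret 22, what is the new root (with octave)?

F4

Moving from fret 12 to fret 22 shifts the root by 10 semitones.
G3 up 10 semitones is F4.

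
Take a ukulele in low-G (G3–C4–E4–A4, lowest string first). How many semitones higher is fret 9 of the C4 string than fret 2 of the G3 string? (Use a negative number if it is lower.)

12 semitones

C4 at fret 9 → A4 (MIDI 69); G3 at fret 2 → A3 (MIDI 57).
69 − 57 = 12, so the two pitches are 12 semitones apart.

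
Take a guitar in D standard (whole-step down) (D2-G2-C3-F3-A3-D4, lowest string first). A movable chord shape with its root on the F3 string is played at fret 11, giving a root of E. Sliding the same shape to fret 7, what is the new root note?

Moving from fret 11 to fret 7 shifts the root by -4 semitones.
E down 4 semitones is C.

C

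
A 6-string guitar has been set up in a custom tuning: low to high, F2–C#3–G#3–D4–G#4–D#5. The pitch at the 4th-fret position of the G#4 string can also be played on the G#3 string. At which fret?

G#4 at fret 4 is G#4 + 4 semitones = C5.
The open G#3 string is 12 semitones below the open G#4, so the same pitch on the G#3 string lies at fret 4 + 12 = 16.

16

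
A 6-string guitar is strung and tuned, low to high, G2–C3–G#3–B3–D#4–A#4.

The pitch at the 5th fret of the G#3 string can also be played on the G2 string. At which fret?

Fret 5 on G#3 is MIDI 56 + 5 = 61 (C#4). On the G2 string (open MIDI 43), that pitch is 61 − 43 = fret 18.

18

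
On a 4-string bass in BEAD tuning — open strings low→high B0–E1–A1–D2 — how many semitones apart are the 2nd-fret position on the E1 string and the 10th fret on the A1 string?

E1 at fret 2 → F♯1 (MIDI 30); A1 at fret 10 → G2 (MIDI 43).
30 − 43 = -13, so the two pitches are 13 semitones apart, with G2 the higher.

13 semitones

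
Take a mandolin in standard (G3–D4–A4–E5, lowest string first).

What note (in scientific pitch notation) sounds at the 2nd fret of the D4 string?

Each fret is one semitone, so D4 + 2 = E4.

E4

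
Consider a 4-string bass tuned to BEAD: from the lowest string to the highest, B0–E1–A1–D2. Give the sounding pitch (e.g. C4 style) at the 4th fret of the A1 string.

A1 is MIDI 33. Adding 4 gives 37, which is C#2.

C#2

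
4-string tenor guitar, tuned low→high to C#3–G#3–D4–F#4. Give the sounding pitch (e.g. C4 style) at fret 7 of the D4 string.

D4 is MIDI 62. Adding 7 gives 69, which is A4.

A4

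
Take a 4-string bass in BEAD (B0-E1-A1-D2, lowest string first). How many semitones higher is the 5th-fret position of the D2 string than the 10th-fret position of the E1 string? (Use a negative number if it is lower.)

5 semitones

D2 at fret 5 → G2 (MIDI 43); E1 at fret 10 → D2 (MIDI 38).
43 − 38 = 5, so the two pitches are 5 semitones apart.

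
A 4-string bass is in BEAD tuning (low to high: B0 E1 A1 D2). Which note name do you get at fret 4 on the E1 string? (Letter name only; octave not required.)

The open E1 string plus 4 semitones: E–F–F#–G–G#.
(Equivalently spelled A♭.)

G♯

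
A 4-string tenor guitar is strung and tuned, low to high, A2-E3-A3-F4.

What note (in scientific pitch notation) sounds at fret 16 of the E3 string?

G#4

E3 is MIDI 52. Adding 16 gives 68, which is G#4.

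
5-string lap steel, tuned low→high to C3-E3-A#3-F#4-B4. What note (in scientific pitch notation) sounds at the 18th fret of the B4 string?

The open B4 string plus 18 semitones: B–C–C#–D–…–D#–E–F.
The walk passes from B into C 2 times, so the octave number goes from 4 to 6.

F6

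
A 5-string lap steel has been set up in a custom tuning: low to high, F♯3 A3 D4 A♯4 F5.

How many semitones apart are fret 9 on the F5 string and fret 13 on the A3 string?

F5 at fret 9 → D6 (MIDI 86); A3 at fret 13 → A♯4 (MIDI 70).
86 − 70 = 16, so the two pitches are 16 semitones apart, with D6 the higher.

16 semitones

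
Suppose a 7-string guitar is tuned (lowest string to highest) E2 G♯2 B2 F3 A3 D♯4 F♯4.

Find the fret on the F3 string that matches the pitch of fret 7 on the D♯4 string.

17

Fret 7 on D♯4 is MIDI 63 + 7 = 70 (A♯4). On the F3 string (open MIDI 53), that pitch is 70 − 53 = fret 17.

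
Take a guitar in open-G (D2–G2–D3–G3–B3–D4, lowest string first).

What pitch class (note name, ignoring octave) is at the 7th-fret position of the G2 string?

D

The open G2 string plus 7 semitones: G–G#–A–A#–B–C–C#–D.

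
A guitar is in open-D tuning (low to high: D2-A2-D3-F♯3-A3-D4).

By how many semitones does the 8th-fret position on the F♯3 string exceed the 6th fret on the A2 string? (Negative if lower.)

F♯3 at fret 8 → D4 (MIDI 62); A2 at fret 6 → D♯3 (MIDI 51).
62 − 51 = 11, so the two pitches are 11 semitones apart.

11 semitones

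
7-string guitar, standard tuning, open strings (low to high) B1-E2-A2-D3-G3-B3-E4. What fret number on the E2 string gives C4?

20

C4 is 20 semitones above the open E2 (E–F–F#–G–…–A#–B–C), so it sits at fret 20.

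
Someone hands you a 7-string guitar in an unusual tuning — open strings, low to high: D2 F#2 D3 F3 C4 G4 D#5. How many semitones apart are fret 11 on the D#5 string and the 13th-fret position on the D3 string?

D#5 at fret 11 → D6 (MIDI 86); D3 at fret 13 → D#4 (MIDI 63).
86 − 63 = 23, so the two pitches are 23 semitones apart, with D6 the higher.

23 semitones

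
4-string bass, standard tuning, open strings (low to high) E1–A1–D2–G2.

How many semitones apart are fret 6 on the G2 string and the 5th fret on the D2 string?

G2 at fret 6 → C♯3 (MIDI 49); D2 at fret 5 → G2 (MIDI 43).
49 − 43 = 6, so the two pitches are 6 semitones apart, with C♯3 the higher.

6 semitones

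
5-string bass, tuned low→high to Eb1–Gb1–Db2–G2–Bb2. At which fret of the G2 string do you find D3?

7

D3 is 7 semitones above the open G2 (G–Ab–A–Bb–B–C–Db–D), so it sits at fret 7.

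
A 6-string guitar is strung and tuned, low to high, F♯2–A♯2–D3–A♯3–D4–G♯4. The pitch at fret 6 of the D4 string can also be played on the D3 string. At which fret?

18

Fret 6 on D4 is MIDI 62 + 6 = 68 (G♯4). On the D3 string (open MIDI 50), that pitch is 68 − 50 = fret 18.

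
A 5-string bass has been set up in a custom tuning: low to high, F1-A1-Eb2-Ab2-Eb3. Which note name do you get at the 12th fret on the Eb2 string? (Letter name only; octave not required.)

Eb

The open Eb2 string plus 12 semitones: Eb–E–F–Gb–…–Db–D–Eb.
(Equivalently spelled D#.)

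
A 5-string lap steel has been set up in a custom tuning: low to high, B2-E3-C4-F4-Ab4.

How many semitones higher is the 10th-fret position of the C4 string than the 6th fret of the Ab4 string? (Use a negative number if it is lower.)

C4 at fret 10 → Bb4 (MIDI 70); Ab4 at fret 6 → D5 (MIDI 74).
70 − 74 = -4, so the two pitches are 4 semitones apart.

-4 semitones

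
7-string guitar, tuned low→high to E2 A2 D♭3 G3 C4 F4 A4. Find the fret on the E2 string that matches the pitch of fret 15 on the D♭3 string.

Fret 15 on D♭3 is MIDI 49 + 15 = 64 (E4). On the E2 string (open MIDI 40), that pitch is 64 − 40 = fret 24.

24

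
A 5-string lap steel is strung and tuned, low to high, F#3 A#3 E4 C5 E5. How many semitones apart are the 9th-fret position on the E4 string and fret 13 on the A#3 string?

2 semitones

E4 at fret 9 → C#5 (MIDI 73); A#3 at fret 13 → B4 (MIDI 71).
73 − 71 = 2, so the two pitches are 2 semitones apart, with C#5 the higher.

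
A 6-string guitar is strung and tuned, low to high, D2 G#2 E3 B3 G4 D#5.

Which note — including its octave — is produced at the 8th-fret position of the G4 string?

G4 is MIDI 67. Adding 8 gives 75, which is D#5.
(Equivalently spelled Eb5.)

D#5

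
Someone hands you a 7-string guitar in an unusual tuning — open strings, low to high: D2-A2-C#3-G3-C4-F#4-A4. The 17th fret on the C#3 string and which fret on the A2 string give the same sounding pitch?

21

C#3 at fret 17 is C#3 + 17 semitones = F#4.
The open A2 string is 4 semitones below the open C#3, so the same pitch on the A2 string lies at fret 17 + 4 = 21.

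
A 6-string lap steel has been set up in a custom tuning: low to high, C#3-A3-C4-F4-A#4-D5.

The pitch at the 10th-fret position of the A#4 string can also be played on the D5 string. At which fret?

Fret 10 on A#4 is MIDI 70 + 10 = 80 (G#5). On the D5 string (open MIDI 74), that pitch is 80 − 74 = fret 6.

6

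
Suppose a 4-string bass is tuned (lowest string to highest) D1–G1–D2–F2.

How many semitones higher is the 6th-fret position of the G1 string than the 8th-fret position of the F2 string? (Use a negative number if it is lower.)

-12 semitones

G1 at fret 6 → C♯2 (MIDI 37); F2 at fret 8 → C♯3 (MIDI 49).
37 − 49 = -12, so the two pitches are 12 semitones apart.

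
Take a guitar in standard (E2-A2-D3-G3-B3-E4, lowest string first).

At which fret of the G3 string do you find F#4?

11

F#4 is 11 semitones above the open G3 (G–G#–A–A#–…–E–F–F#), so it sits at fret 11.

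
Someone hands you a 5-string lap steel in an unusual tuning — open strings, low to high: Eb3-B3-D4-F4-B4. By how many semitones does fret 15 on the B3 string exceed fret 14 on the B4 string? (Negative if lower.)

B3 at fret 15 → D5 (MIDI 74); B4 at fret 14 → Db6 (MIDI 85).
74 − 85 = -11, so the two pitches are 11 semitones apart.

-11 semitones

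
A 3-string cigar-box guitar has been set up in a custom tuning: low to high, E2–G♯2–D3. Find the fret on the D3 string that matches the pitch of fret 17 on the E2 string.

7

E2 at fret 17 is E2 + 17 semitones = A3.
The open D3 string is 10 semitones above the open E2, so the same pitch on the D3 string lies at fret 17 − 10 = 7.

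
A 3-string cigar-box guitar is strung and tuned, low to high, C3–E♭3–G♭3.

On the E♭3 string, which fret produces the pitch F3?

2

F3 is 2 semitones above the open E♭3 (Eb–E–F), so it sits at fret 2.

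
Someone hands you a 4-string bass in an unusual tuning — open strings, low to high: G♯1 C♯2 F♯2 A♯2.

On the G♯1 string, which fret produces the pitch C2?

C2 is 4 semitones above the open G♯1 (G#–A–A#–B–C), so it sits at fret 4.

4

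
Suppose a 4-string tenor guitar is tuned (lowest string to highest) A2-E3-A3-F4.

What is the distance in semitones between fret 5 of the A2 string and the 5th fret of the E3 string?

7 semitones

A2 at fret 5 → D3 (MIDI 50); E3 at fret 5 → A3 (MIDI 57).
50 − 57 = -7, so the two pitches are 7 semitones apart, with A3 the higher.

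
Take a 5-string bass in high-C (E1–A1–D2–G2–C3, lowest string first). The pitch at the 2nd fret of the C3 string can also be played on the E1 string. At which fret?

Fret 2 on C3 is MIDI 48 + 2 = 50 (D3). On the E1 string (open MIDI 28), that pitch is 50 − 28 = fret 22.

22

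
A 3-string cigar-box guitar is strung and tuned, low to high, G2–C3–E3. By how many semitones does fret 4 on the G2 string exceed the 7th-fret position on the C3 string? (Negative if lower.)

-8 semitones

G2 at fret 4 → B2 (MIDI 47); C3 at fret 7 → G3 (MIDI 55).
47 − 55 = -8, so the two pitches are 8 semitones apart.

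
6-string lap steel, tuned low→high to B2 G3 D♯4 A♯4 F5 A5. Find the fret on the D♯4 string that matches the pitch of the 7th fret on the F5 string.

21

F5 at fret 7 is F5 + 7 semitones = C6.
The open D♯4 string is 14 semitones below the open F5, so the same pitch on the D♯4 string lies at fret 7 + 14 = 21.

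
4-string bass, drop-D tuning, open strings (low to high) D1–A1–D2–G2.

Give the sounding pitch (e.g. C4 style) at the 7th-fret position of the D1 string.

A1

Each fret is one semitone, so D1 + 7 = A1.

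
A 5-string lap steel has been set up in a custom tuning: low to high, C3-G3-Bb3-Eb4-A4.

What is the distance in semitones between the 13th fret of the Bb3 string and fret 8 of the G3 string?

8 semitones

Bb3 at fret 13 → B4 (MIDI 71); G3 at fret 8 → Eb4 (MIDI 63).
71 − 63 = 8, so the two pitches are 8 semitones apart, with B4 the higher.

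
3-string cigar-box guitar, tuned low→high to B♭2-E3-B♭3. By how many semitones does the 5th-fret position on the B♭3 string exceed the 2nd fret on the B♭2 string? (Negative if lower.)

15 semitones

B♭3 at fret 5 → E♭4 (MIDI 63); B♭2 at fret 2 → C3 (MIDI 48).
63 − 48 = 15, so the two pitches are 15 semitones apart.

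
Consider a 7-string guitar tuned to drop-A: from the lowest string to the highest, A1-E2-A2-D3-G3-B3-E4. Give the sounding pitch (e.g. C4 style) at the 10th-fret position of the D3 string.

Each fret is one semitone, so D3 + 10 = C4.

C4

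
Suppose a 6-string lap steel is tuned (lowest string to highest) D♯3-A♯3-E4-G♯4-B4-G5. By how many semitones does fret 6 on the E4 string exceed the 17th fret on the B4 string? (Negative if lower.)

E4 at fret 6 → A♯4 (MIDI 70); B4 at fret 17 → E6 (MIDI 88).
70 − 88 = -18, so the two pitches are 18 semitones apart.

-18 semitones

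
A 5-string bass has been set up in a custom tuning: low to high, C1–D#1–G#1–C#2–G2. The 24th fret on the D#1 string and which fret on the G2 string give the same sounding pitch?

8

D#1 at fret 24 is D#1 + 24 semitones = D#3.
The open G2 string is 16 semitones above the open D#1, so the same pitch on the G2 string lies at fret 24 − 16 = 8.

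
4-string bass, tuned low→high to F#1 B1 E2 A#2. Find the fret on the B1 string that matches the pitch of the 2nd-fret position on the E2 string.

E2 at fret 2 is E2 + 2 semitones = F#2.
The open B1 string is 5 semitones below the open E2, so the same pitch on the B1 string lies at fret 2 + 5 = 7.

7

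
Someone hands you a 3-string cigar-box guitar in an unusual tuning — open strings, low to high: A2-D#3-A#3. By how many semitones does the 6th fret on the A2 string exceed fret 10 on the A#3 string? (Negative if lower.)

A2 at fret 6 → D#3 (MIDI 51); A#3 at fret 10 → G#4 (MIDI 68).
51 − 68 = -17, so the two pitches are 17 semitones apart.

-17 semitones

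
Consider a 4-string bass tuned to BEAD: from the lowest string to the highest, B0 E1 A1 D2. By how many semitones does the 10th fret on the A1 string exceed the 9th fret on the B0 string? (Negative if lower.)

11 semitones

A1 at fret 10 → G2 (MIDI 43); B0 at fret 9 → G#1 (MIDI 32).
43 − 32 = 11, so the two pitches are 11 semitones apart.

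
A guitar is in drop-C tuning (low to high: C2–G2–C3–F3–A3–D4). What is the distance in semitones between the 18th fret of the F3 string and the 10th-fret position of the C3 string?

F3 at fret 18 → B4 (MIDI 71); C3 at fret 10 → A#3 (MIDI 58).
71 − 58 = 13, so the two pitches are 13 semitones apart, with B4 the higher.

13 semitones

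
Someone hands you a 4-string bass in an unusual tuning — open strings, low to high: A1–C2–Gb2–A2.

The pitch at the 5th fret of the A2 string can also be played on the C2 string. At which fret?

14

A2 at fret 5 is A2 + 5 semitones = D3.
The open C2 string is 9 semitones below the open A2, so the same pitch on the C2 string lies at fret 5 + 9 = 14.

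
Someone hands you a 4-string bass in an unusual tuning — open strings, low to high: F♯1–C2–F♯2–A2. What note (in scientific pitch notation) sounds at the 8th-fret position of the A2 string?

A2 is MIDI 45. Adding 8 gives 53, which is F3.

F3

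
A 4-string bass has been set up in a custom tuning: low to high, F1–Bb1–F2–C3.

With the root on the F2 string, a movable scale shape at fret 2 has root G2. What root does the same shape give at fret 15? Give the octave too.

Ab3

Moving from fret 2 to fret 15 shifts the root by 13 semitones.
G2 up 13 semitones is Ab3.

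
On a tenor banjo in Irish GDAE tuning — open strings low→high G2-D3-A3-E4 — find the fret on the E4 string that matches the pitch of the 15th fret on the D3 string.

Fret 15 on D3 is MIDI 50 + 15 = 65 (F4). On the E4 string (open MIDI 64), that pitch is 65 − 64 = fret 1.

1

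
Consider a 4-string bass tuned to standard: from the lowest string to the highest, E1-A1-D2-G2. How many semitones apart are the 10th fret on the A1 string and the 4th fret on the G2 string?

4 semitones

A1 at fret 10 → G2 (MIDI 43); G2 at fret 4 → B2 (MIDI 47).
43 − 47 = -4, so the two pitches are 4 semitones apart, with B2 the higher.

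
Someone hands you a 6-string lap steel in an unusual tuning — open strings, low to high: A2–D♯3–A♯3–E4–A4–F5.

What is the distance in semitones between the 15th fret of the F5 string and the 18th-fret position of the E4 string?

10 semitones

F5 at fret 15 → G♯6 (MIDI 92); E4 at fret 18 → A♯5 (MIDI 82).
92 − 82 = 10, so the two pitches are 10 semitones apart, with G♯6 the higher.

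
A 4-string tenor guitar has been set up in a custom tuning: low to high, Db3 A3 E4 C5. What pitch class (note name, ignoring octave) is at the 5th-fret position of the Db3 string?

Gb

Db3 is MIDI 49. Adding 5 gives 54; 54 mod 12 = 6, i.e. Gb.
(Equivalently spelled F#.)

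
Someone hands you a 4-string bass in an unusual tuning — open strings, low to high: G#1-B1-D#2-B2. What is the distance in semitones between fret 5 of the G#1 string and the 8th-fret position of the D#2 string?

G#1 at fret 5 → C#2 (MIDI 37); D#2 at fret 8 → B2 (MIDI 47).
37 − 47 = -10, so the two pitches are 10 semitones apart, with B2 the higher.

10 semitones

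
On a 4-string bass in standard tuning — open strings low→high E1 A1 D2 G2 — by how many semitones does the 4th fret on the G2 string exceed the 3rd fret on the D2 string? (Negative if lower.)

6 semitones

G2 at fret 4 → B2 (MIDI 47); D2 at fret 3 → F2 (MIDI 41).
47 − 41 = 6, so the two pitches are 6 semitones apart.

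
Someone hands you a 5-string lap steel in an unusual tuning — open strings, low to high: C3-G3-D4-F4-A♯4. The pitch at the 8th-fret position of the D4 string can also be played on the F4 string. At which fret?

5

D4 at fret 8 is D4 + 8 semitones = A♯4.
The open F4 string is 3 semitones above the open D4, so the same pitch on the F4 string lies at fret 8 − 3 = 5.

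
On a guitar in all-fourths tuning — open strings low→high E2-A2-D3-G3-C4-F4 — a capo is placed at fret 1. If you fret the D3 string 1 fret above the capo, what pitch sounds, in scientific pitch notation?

The capo raises the open D3 by 1 semitone to D#3; fretting 1 more gives D3 + 1 + 1 = D3 + 2 semitones = E3.

E3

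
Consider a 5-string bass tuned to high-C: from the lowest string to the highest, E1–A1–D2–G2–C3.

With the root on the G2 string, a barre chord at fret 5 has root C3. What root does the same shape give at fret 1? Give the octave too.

G♯2

Moving from fret 5 to fret 1 shifts the root by -4 semitones.
C3 down 4 semitones is G♯2.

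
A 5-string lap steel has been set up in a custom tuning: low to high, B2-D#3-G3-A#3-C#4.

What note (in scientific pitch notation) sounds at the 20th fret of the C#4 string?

A5

C#4 is MIDI 61. Adding 20 gives 81, which is A5.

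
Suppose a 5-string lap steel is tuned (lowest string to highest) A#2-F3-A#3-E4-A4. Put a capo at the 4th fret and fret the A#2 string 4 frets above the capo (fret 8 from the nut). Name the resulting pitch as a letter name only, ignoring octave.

The capo raises the open A#2 by 4 semitones to D3; fretting 4 more gives A#2 + 4 + 4 = A#2 + 8 semitones, landing on F#.
(Also written Gb.)

F#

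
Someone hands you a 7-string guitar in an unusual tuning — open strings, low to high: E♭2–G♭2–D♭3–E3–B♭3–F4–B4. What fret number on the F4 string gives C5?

C5 is 7 semitones above the open F4 (F–Gb–G–Ab–A–Bb–B–C), so it sits at fret 7.

7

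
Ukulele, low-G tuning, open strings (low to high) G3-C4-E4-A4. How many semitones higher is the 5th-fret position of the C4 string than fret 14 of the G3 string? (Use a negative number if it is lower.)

C4 at fret 5 → F4 (MIDI 65); G3 at fret 14 → A4 (MIDI 69).
65 − 69 = -4, so the two pitches are 4 semitones apart.

-4 semitones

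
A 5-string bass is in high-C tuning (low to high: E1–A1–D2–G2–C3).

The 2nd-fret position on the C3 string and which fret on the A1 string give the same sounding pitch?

Fret 2 on C3 is MIDI 48 + 2 = 50 (D3). On the A1 string (open MIDI 33), that pitch is 50 − 33 = fret 17.

17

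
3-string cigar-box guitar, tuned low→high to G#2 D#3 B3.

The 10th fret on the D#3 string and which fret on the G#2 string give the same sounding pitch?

D#3 at fret 10 is D#3 + 10 semitones = C#4.
The open G#2 string is 7 semitones below the open D#3, so the same pitch on the G#2 string lies at fret 10 + 7 = 17.

17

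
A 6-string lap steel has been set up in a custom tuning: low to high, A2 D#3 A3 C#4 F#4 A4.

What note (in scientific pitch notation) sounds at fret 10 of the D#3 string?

Each fret is one semitone, so D#3 + 10 = C#4.

C#4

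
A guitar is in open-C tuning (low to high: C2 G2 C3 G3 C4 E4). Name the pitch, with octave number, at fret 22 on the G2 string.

G2 is MIDI 43. Adding 22 gives 65, which is F4.

F4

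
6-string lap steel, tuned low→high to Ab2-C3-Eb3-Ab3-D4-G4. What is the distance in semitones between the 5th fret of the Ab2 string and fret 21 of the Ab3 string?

28 semitones

Ab2 at fret 5 → Db3 (MIDI 49); Ab3 at fret 21 → F5 (MIDI 77).
49 − 77 = -28, so the two pitches are 28 semitones apart, with F5 the higher.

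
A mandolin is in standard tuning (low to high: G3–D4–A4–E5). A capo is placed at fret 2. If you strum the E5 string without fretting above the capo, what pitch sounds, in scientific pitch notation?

F#5

The capo raises the open E5 by 2 semitones to F#5; fretting 0 more gives E5 + 2 + 0 = E5 + 2 semitones = F#5.
(Also written Gb.)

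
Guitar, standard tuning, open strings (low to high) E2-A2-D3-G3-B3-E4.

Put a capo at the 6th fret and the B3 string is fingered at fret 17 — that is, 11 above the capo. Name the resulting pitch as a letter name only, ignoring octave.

The capo raises the open B3 by 6 semitones to F4; fretting 11 more gives B3 + 6 + 11 = B3 + 17 semitones, landing on E.

E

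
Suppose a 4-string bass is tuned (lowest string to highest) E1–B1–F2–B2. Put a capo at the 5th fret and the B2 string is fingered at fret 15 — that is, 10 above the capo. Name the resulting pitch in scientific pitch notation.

D4

The capo raises the open B2 by 5 semitones to E3; fretting 10 more gives B2 + 5 + 10 = B2 + 15 semitones = D4.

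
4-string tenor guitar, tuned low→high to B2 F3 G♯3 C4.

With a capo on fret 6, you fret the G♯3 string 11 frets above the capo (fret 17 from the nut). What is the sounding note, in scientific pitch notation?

The capo raises the open G♯3 by 6 semitones to D4; fretting 11 more gives G♯3 + 6 + 11 = G♯3 + 17 semitones = C♯5.
(Also written D♭.)

C♯5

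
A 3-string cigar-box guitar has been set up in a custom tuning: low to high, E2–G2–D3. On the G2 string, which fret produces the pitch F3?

F3 is 10 semitones above the open G2 (G–G#–A–A#–…–D#–E–F), so it sits at fret 10.

10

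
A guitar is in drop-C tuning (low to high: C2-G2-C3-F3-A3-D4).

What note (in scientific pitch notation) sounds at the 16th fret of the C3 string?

The open C3 string plus 16 semitones: C–C#–D–D#–…–D–D#–E.
The walk passes from B into C once, so the octave number goes from 3 to 4.

E4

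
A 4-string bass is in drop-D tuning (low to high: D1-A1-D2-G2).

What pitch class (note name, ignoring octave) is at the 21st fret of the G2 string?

G2 is MIDI 43. Adding 21 gives 64; 64 mod 12 = 4, i.e. E.

E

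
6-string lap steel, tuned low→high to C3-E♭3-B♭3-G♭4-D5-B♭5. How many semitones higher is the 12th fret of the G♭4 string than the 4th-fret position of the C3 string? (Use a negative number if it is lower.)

26 semitones

G♭4 at fret 12 → G♭5 (MIDI 78); C3 at fret 4 → E3 (MIDI 52).
78 − 52 = 26, so the two pitches are 26 semitones apart.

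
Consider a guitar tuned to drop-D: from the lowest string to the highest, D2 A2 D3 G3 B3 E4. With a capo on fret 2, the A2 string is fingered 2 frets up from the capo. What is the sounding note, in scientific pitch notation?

The capo raises the open A2 by 2 semitones to B2; fretting 2 more gives A2 + 2 + 2 = A2 + 4 semitones = C#3.
(Also written Db.)

C#3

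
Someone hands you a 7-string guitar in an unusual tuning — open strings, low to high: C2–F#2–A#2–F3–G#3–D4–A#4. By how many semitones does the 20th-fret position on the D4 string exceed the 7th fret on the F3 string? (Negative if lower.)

22 semitones

D4 at fret 20 → A#5 (MIDI 82); F3 at fret 7 → C4 (MIDI 60).
82 − 60 = 22, so the two pitches are 22 semitones apart.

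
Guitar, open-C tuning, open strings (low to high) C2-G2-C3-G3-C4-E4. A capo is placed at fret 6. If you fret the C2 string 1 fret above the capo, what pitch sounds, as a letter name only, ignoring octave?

The capo raises the open C2 by 6 semitones to F#2; fretting 1 more gives C2 + 6 + 1 = C2 + 7 semitones, landing on G.

G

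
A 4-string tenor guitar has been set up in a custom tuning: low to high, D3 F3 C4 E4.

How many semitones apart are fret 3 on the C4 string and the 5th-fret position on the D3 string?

8 semitones

C4 at fret 3 → Eb4 (MIDI 63); D3 at fret 5 → G3 (MIDI 55).
63 − 55 = 8, so the two pitches are 8 semitones apart, with Eb4 the higher.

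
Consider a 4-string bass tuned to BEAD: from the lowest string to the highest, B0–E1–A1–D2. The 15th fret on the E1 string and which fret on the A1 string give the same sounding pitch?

Fret 15 on E1 is MIDI 28 + 15 = 43 (G2). On the A1 string (open MIDI 33), that pitch is 43 − 33 = fret 10.

10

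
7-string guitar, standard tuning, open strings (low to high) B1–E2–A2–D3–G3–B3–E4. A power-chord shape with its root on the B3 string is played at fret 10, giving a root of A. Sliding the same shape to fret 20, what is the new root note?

G

Moving from fret 10 to fret 20 shifts the root by 10 semitones.
A up 10 semitones is G.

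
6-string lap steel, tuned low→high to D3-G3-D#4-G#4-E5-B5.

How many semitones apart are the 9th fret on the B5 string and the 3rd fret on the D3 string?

39 semitones

B5 at fret 9 → G#6 (MIDI 92); D3 at fret 3 → F3 (MIDI 53).
92 − 53 = 39, so the two pitches are 39 semitones apart, with G#6 the higher.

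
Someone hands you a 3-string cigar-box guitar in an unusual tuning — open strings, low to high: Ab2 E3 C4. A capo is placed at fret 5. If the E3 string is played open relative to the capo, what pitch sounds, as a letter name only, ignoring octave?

The capo raises the open E3 by 5 semitones to A3; fretting 0 more gives E3 + 5 + 0 = E3 + 5 semitones, landing on A.

A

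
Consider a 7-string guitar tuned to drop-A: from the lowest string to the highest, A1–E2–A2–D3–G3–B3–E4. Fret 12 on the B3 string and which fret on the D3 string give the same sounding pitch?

21

Fret 12 on B3 is MIDI 59 + 12 = 71 (B4). On the D3 string (open MIDI 50), that pitch is 71 − 50 = fret 21.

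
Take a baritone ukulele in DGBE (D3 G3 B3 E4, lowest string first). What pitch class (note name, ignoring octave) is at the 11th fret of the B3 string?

B3 is MIDI 59. Adding 11 gives 70; 70 mod 12 = 10, i.e. A♯.

A♯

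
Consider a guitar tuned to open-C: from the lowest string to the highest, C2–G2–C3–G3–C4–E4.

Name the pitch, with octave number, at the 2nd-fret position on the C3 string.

D3

The open C3 string plus 2 semitones: C–C#–D.
No B→C boundary is crossed, so the octave stays at 3.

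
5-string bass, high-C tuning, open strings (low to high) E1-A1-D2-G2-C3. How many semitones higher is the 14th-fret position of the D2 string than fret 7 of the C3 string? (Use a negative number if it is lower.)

D2 at fret 14 → E3 (MIDI 52); C3 at fret 7 → G3 (MIDI 55).
52 − 55 = -3, so the two pitches are 3 semitones apart.

-3 semitones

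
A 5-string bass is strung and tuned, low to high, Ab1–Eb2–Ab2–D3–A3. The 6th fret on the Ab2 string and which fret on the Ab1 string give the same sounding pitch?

Fret 6 on Ab2 is MIDI 44 + 6 = 50 (D3). On the Ab1 string (open MIDI 32), that pitch is 50 − 32 = fret 18.

18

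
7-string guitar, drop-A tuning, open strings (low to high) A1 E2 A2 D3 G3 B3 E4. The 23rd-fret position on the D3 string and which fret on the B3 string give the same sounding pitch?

14

D3 at fret 23 is D3 + 23 semitones = C#5.
The open B3 string is 9 semitones above the open D3, so the same pitch on the B3 string lies at fret 23 − 9 = 14.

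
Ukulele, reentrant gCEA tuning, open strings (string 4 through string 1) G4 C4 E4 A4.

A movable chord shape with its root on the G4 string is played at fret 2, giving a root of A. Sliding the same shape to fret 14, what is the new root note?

A

Moving from fret 2 to fret 14 shifts the root by 12 semitones.
A up 12 semitones is A.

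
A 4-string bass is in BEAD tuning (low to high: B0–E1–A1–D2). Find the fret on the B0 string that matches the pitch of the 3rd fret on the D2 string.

18

D2 at fret 3 is D2 + 3 semitones = F2.
The open B0 string is 15 semitones below the open D2, so the same pitch on the B0 string lies at fret 3 + 15 = 18.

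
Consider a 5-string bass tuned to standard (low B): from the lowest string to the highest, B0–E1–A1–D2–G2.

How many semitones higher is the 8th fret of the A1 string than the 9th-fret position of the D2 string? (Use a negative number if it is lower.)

A1 at fret 8 → F2 (MIDI 41); D2 at fret 9 → B2 (MIDI 47).
41 − 47 = -6, so the two pitches are 6 semitones apart.

-6 semitones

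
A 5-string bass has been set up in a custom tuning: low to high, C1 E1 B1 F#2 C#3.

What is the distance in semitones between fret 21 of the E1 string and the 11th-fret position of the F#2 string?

E1 at fret 21 → C#3 (MIDI 49); F#2 at fret 11 → F3 (MIDI 53).
49 − 53 = -4, so the two pitches are 4 semitones apart, with F3 the higher.

4 semitones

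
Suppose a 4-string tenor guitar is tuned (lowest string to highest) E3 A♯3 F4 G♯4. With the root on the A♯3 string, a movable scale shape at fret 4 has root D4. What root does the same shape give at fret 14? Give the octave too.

Moving from fret 4 to fret 14 shifts the root by 10 semitones.
D4 up 10 semitones is C5.

C5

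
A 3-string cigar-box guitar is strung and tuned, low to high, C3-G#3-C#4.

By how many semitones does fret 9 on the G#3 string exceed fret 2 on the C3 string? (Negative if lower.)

G#3 at fret 9 → F4 (MIDI 65); C3 at fret 2 → D3 (MIDI 50).
65 − 50 = 15, so the two pitches are 15 semitones apart.

15 semitones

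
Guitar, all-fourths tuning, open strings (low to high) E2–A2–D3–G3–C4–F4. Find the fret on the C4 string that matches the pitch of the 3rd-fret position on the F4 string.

8

Fret 3 on F4 is MIDI 65 + 3 = 68 (G#4). On the C4 string (open MIDI 60), that pitch is 68 − 60 = fret 8.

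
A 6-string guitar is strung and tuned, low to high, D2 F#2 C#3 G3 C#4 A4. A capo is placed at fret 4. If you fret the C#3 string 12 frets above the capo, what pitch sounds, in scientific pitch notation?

The capo raises the open C#3 by 4 semitones to F3; fretting 12 more gives C#3 + 4 + 12 = C#3 + 16 semitones = F4.

F4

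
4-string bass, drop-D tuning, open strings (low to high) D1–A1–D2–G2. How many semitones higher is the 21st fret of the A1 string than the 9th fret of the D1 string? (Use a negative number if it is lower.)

A1 at fret 21 → F#3 (MIDI 54); D1 at fret 9 → B1 (MIDI 35).
54 − 35 = 19, so the two pitches are 19 semitones apart.

19 semitones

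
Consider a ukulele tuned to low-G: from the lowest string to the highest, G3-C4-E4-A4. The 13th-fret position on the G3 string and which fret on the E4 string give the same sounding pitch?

4

G3 at fret 13 is G3 + 13 semitones = G#4.
The open E4 string is 9 semitones above the open G3, so the same pitch on the E4 string lies at fret 13 − 9 = 4.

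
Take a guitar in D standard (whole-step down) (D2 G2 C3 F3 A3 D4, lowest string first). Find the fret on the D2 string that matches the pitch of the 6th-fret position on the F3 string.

F3 at fret 6 is F3 + 6 semitones = B3.
The open D2 string is 15 semitones below the open F3, so the same pitch on the D2 string lies at fret 6 + 15 = 21.

21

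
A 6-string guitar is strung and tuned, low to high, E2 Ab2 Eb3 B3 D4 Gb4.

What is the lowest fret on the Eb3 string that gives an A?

From Eb3, count semitones up the chromatic scale until reaching A: Eb–E–F–Gb–G–Ab–A — 6 steps.

6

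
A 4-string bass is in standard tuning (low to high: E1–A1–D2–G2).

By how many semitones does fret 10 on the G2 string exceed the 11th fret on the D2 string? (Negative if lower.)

G2 at fret 10 → F3 (MIDI 53); D2 at fret 11 → C♯3 (MIDI 49).
53 − 49 = 4, so the two pitches are 4 semitones apart.

4 semitones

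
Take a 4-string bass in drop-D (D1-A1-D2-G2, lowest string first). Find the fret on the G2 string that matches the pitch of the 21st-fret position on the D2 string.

D2 at fret 21 is D2 + 21 semitones = B3.
The open G2 string is 5 semitones above the open D2, so the same pitch on the G2 string lies at fret 21 − 5 = 16.

16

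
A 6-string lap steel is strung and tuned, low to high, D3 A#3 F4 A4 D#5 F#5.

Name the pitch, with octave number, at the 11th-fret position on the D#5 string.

D6

D#5 is MIDI 75. Adding 11 gives 86, which is D6.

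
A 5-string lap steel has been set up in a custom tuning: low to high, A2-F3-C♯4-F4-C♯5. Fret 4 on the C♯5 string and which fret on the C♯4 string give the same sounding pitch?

C♯5 at fret 4 is C♯5 + 4 semitones = F5.
The open C♯4 string is 12 semitones below the open C♯5, so the same pitch on the C♯4 string lies at fret 4 + 12 = 16.

16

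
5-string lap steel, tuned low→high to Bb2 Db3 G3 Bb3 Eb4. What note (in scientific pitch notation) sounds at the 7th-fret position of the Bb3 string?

F4

The open Bb3 string plus 7 semitones: Bb–B–C–Db–D–Eb–E–F.
The walk passes from B into C once, so the octave number goes from 3 to 4.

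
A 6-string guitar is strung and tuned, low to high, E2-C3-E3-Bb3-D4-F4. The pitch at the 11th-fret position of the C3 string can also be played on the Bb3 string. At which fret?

1

C3 at fret 11 is C3 + 11 semitones = B3.
The open Bb3 string is 10 semitones above the open C3, so the same pitch on the Bb3 string lies at fret 11 − 10 = 1.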